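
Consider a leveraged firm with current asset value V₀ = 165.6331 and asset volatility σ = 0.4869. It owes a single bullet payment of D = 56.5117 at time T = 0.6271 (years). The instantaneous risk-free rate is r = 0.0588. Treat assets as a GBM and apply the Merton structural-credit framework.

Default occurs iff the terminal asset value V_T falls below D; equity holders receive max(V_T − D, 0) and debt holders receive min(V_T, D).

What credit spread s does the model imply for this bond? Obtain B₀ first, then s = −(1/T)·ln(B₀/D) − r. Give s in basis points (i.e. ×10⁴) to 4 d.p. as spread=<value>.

spread=6.0293

d₁ = [ln(V₀/D) + (r + σ²/2)T] / (σ√T)
   = [ln(165.6331/56.5117) + (0.0588 + 0.5·0.4869²)·0.6271] / (0.4869·√0.6271)
   = [1.075327 + 0.111207] / 0.385574 = 3.077317
d₂ = d₁ − σ√T = 3.077317 − 0.385574 = 2.691743
N(d₁) = 0.998956,  N(d₂) = 0.996446,  e^(−rT) = 0.963798
E₀ = V₀·N(d₁) − D·e^(−rT)·N(d₂)
   = 165.6331·0.998956 − 56.5117·0.963798·0.996446 = 111.187822
B₀ = V₀ − E₀ = 165.6331 − 111.187822 = 54.445278
spread = −(1/T)·ln(B₀/D) − r = −(1/0.6271)·ln(54.445278/56.5117) − 0.0588 = 0.00060293
in basis points: 0.00060293 × 10⁴ = 6.0293 bp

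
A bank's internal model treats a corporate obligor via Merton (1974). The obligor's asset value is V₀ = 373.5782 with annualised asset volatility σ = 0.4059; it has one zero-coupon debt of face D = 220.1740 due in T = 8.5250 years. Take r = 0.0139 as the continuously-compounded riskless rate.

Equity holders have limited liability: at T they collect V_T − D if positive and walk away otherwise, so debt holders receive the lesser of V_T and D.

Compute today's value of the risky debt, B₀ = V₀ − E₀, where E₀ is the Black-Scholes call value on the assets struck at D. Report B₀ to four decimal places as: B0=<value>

B0=141.7631

d₁ = [ln(V₀/D) + (r + σ²/2)T] / (σ√T)
   = [ln(373.5782/220.1740) + (0.0139 + 0.5·0.4059²)·8.5250] / (0.4059·√8.5250)
   = [0.528709 + 0.820765] / 1.185131 = 1.138671
d₂ = d₁ − σ√T = 1.138671 − 1.185131 = -0.046460
N(d₁) = 0.872580,  N(d₂) = 0.481472,  e^(−rT) = 0.888254
E₀ = V₀·N(d₁) − D·e^(−rT)·N(d₂)
   = 373.5782·0.872580 − 220.1740·0.888254·0.481472 = 231.815111
B₀ = V₀ − E₀ = 373.5782 − 231.815111 = 141.763089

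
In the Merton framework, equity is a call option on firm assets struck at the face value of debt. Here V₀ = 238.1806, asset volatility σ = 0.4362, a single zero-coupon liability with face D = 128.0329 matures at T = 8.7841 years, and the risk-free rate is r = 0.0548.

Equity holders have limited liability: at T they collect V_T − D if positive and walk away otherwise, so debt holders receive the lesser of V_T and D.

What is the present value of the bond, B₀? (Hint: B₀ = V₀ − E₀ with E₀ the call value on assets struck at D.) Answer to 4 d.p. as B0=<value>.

d₁ = [ln(V₀/D) + (r + σ²/2)T] / (σ√T)
   = [ln(238.1806/128.0329) + (0.0548 + 0.5·0.4362²)·8.7841] / (0.4362·√8.7841)
   = [0.620742 + 1.317046] / 1.292809 = 1.498898
d₂ = d₁ − σ√T = 1.498898 − 1.292809 = 0.206089
N(d₁) = 0.933050,  N(d₂) = 0.581639,  e^(−rT) = 0.617937
E₀ = V₀·N(d₁) − D·e^(−rT)·N(d₂)
   = 238.1806·0.933050 − 128.0329·0.617937·0.581639 = 176.217257
B₀ = V₀ − E₀ = 238.1806 − 176.217257 = 61.963343

B0=61.9633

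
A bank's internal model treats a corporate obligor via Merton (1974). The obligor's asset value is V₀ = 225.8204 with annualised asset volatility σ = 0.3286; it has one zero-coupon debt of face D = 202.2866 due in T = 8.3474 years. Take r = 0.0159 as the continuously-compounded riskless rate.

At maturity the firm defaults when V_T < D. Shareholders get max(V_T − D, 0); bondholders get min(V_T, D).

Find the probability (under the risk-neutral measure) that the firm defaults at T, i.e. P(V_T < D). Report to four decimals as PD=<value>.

d₁ = [ln(V₀/D) + (r + σ²/2)T] / (σ√T)
   = [ln(225.8204/202.2866) + (0.0159 + 0.5·0.3286²)·8.3474] / (0.3286·√8.3474)
   = [0.110054 + 0.583391] / 0.949387 = 0.730414
d₂ = d₁ − σ√T = 0.730414 − 0.949387 = -0.218972
risk-neutral PD = N(−d₂) = N(0.218972) = 0.586664

PD=0.5867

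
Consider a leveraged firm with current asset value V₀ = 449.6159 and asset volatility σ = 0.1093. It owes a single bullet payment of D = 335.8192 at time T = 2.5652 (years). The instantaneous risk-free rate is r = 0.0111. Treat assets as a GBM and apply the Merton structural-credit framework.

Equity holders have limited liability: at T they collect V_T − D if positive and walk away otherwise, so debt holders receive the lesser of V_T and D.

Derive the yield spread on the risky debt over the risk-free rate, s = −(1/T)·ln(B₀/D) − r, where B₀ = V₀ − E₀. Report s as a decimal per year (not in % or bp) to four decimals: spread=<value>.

d₁ = [ln(V₀/D) + (r + σ²/2)T] / (σ√T)
   = [ln(449.6159/335.8192) + (0.0111 + 0.5·0.1093²)·2.5652] / (0.1093·√2.5652)
   = [0.291821 + 0.043796] / 0.175058 = 1.917181
d₂ = d₁ − σ√T = 1.917181 − 0.175058 = 1.742124
N(d₁) = 0.972393,  N(d₂) = 0.959257,  e^(−rT) = 0.971928
E₀ = V₀·N(d₁) − D·e^(−rT)·N(d₂)
   = 449.6159·0.972393 − 335.8192·0.971928·0.959257 = 124.109441
B₀ = V₀ − E₀ = 449.6159 − 124.109441 = 325.506459
spread = −(1/T)·ln(B₀/D) − r = −(1/2.5652)·ln(325.506459/335.8192) − 0.0111 = 0.00105914

spread=0.0011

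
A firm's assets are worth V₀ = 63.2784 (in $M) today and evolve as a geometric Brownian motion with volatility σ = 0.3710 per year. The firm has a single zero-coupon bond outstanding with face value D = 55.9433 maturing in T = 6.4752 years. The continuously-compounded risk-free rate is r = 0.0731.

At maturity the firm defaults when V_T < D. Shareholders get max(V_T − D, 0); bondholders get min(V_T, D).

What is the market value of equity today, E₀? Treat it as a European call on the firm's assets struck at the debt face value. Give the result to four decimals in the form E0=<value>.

d₁ = [ln(V₀/D) + (r + σ²/2)T] / (σ√T)
   = [ln(63.2784/55.9433) + (0.0731 + 0.5·0.3710²)·6.4752] / (0.3710·√6.4752)
   = [0.123205 + 0.918964] / 0.944062 = 1.103920
d₂ = d₁ − σ√T = 1.103920 − 0.944062 = 0.159858
N(d₁) = 0.865186,  N(d₂) = 0.563504,  e^(−rT) = 0.622920
E₀ = V₀·N(d₁) − D·e^(−rT)·N(d₂)
   = 63.2784·0.865186 − 55.9433·0.622920·0.563504 = 35.110505

E0=35.1105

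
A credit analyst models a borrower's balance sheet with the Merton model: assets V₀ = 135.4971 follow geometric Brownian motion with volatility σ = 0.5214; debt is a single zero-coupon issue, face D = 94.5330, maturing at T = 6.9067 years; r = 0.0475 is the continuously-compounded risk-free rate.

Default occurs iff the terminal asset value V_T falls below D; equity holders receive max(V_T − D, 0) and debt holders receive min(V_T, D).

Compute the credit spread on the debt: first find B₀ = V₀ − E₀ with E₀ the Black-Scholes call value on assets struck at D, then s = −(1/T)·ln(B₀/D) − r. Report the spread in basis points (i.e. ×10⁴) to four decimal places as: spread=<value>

spread=598.6994

d₁ = [ln(V₀/D) + (r + σ²/2)T] / (σ√T)
   = [ln(135.4971/94.5330) + (0.0475 + 0.5·0.5214²)·6.9067] / (0.5214·√6.9067)
   = [0.360001 + 1.266889] / 1.370271 = 1.187277
d₂ = d₁ − σ√T = 1.187277 − 1.370271 = -0.182994
N(d₁) = 0.882441,  N(d₂) = 0.427401,  e^(−rT) = 0.720314
E₀ = V₀·N(d₁) − D·e^(−rT)·N(d₂)
   = 135.4971·0.882441 − 94.5330·0.720314·0.427401 = 90.464934
B₀ = V₀ − E₀ = 135.4971 − 90.464934 = 45.032166
spread = −(1/T)·ln(B₀/D) − r = −(1/6.9067)·ln(45.032166/94.5330) − 0.0475 = 0.05986994
in basis points: 0.05986994 × 10⁴ = 598.6994 bp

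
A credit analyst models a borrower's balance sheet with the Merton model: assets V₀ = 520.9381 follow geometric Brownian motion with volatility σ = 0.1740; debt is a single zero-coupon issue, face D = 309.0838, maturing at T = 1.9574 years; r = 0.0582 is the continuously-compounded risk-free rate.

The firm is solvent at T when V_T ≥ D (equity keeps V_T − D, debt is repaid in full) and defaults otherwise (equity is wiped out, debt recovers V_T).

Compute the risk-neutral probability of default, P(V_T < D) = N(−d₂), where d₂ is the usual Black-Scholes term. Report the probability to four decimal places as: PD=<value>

d₁ = [ln(V₀/D) + (r + σ²/2)T] / (σ√T)
   = [ln(520.9381/309.0838) + (0.0582 + 0.5·0.1740²)·1.9574] / (0.1740·√1.9574)
   = [0.522019 + 0.143552] / 0.243438 = 2.734041
d₂ = d₁ − σ√T = 2.734041 − 0.243438 = 2.490603
risk-neutral PD = N(−d₂) = N(-2.490603) = 0.006376

PD=0.0064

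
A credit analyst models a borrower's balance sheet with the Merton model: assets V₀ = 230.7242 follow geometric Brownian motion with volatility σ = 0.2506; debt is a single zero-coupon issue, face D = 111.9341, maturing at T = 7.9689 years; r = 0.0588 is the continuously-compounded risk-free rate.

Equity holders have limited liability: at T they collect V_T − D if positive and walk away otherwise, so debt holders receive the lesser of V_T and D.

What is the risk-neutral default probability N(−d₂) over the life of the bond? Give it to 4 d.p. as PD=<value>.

d₁ = [ln(V₀/D) + (r + σ²/2)T] / (σ√T)
   = [ln(230.7242/111.9341) + (0.0588 + 0.5·0.2506²)·7.9689] / (0.2506·√7.9689)
   = [0.723313 + 0.718796] / 0.707425 = 2.038533
d₂ = d₁ − σ√T = 2.038533 − 0.707425 = 1.331109
risk-neutral PD = N(−d₂) = N(-1.331109) = 0.091577

PD=0.0916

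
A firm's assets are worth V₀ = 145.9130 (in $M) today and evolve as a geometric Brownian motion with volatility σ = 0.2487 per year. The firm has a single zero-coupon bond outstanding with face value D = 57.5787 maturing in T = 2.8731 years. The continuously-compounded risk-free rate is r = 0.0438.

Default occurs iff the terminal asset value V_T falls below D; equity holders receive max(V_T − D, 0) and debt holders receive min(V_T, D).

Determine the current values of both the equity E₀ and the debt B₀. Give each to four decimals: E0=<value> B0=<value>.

d₁ = [ln(V₀/D) + (r + σ²/2)T] / (σ√T)
   = [ln(145.9130/57.5787) + (0.0438 + 0.5·0.2487²)·2.8731] / (0.2487·√2.8731)
   = [0.929858 + 0.214695] / 0.421552 = 2.715092
d₂ = d₁ − σ√T = 2.715092 − 0.421552 = 2.293540
N(d₁) = 0.996687,  N(d₂) = 0.989092,  e^(−rT) = 0.881754
E₀ = V₀·N(d₁) − D·e^(−rT)·N(d₂)
   = 145.9130·0.996687 − 57.5787·0.881754·0.989092 = 95.213166
B₀ = V₀ − E₀ = 145.9130 − 95.213166 = 50.699834

E0=95.2132 B0=50.6998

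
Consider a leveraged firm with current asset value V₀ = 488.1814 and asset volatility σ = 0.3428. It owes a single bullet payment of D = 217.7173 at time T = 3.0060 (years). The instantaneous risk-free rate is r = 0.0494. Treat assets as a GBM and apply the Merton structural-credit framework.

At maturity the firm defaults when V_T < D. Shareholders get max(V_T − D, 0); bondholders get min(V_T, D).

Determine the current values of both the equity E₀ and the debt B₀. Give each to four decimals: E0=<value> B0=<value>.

E0=304.4753 B0=183.7061

d₁ = [ln(V₀/D) + (r + σ²/2)T] / (σ√T)
   = [ln(488.1814/217.7173) + (0.0494 + 0.5·0.3428²)·3.0060] / (0.3428·√3.0060)
   = [0.807490 + 0.325117] / 0.594340 = 1.905652
d₂ = d₁ − σ√T = 1.905652 − 0.594340 = 1.311312
N(d₁) = 0.971652,  N(d₂) = 0.905124,  e^(−rT) = 0.862003
E₀ = V₀·N(d₁) − D·e^(−rT)·N(d₂)
   = 488.1814·0.971652 − 217.7173·0.862003·0.905124 = 304.475310
B₀ = V₀ − E₀ = 488.1814 − 304.475310 = 183.706090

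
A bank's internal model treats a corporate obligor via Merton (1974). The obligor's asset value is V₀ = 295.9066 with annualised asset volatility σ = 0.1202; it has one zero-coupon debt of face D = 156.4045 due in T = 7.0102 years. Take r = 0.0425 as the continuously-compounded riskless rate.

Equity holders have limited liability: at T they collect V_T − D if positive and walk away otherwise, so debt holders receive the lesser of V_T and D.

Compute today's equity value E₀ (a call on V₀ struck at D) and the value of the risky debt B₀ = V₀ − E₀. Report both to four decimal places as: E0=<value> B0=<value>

d₁ = [ln(V₀/D) + (r + σ²/2)T] / (σ√T)
   = [ln(295.9066/156.4045) + (0.0425 + 0.5·0.1202²)·7.0102] / (0.1202·√7.0102)
   = [0.637598 + 0.348575] / 0.318251 = 3.098730
d₂ = d₁ − σ√T = 3.098730 − 0.318251 = 2.780479
N(d₁) = 0.999028,  N(d₂) = 0.997286,  e^(−rT) = 0.742351
E₀ = V₀·N(d₁) − D·e^(−rT)·N(d₂)
   = 295.9066·0.999028 − 156.4045·0.742351·0.997286 = 179.827166
B₀ = V₀ − E₀ = 295.9066 − 179.827166 = 116.079434

E0=179.8272 B0=116.0794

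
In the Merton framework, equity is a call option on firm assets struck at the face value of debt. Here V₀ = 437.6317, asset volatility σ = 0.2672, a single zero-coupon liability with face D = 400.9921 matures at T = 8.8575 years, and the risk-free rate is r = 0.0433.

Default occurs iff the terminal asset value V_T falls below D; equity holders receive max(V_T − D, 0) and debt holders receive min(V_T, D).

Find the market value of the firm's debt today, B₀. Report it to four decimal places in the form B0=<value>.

B0=228.2245

d₁ = [ln(V₀/D) + (r + σ²/2)T] / (σ√T)
   = [ln(437.6317/400.9921) + (0.0433 + 0.5·0.2672²)·8.8575] / (0.2672·√8.8575)
   = [0.087436 + 0.699724] / 0.795229 = 0.989854
d₂ = d₁ − σ√T = 0.989854 − 0.795229 = 0.194625
N(d₁) = 0.838877,  N(d₂) = 0.577157,  e^(−rT) = 0.681452
E₀ = V₀·N(d₁) − D·e^(−rT)·N(d₂)
   = 437.6317·0.838877 − 400.9921·0.681452·0.577157 = 209.407249
B₀ = V₀ − E₀ = 437.6317 − 209.407249 = 228.224451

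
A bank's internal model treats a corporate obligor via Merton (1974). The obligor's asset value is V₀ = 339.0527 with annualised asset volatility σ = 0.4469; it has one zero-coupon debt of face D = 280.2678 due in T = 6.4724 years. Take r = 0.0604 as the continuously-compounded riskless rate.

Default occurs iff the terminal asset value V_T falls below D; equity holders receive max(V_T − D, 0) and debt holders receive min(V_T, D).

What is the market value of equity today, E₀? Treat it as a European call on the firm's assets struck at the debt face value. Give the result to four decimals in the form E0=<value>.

d₁ = [ln(V₀/D) + (r + σ²/2)T] / (σ√T)
   = [ln(339.0527/280.2678) + (0.0604 + 0.5·0.4469²)·6.4724] / (0.4469·√6.4724)
   = [0.190410 + 1.037266] / 1.136954 = 1.079793
d₂ = d₁ − σ√T = 1.079793 − 1.136954 = -0.057161
N(d₁) = 0.859883,  N(d₂) = 0.477208,  e^(−rT) = 0.676426
E₀ = V₀·N(d₁) − D·e^(−rT)·N(d₂)
   = 339.0527·0.859883 − 280.2678·0.676426·0.477208 = 201.076298

E0=201.0763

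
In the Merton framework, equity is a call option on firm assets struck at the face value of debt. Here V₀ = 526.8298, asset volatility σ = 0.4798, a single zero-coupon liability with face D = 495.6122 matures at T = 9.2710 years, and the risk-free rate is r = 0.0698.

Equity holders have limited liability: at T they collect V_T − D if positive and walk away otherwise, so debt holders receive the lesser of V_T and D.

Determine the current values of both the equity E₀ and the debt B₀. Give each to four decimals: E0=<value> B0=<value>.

d₁ = [ln(V₀/D) + (r + σ²/2)T] / (σ√T)
   = [ln(526.8298/495.6122) + (0.0698 + 0.5·0.4798²)·9.2710] / (0.4798·√9.2710)
   = [0.061084 + 1.714245] / 1.460910 = 1.215221
d₂ = d₁ − σ√T = 1.215221 − 1.460910 = -0.245689
N(d₁) = 0.887859,  N(d₂) = 0.402961,  e^(−rT) = 0.523554
E₀ = V₀·N(d₁) − D·e^(−rT)·N(d₂)
   = 526.8298·0.887859 − 495.6122·0.523554·0.402961 = 363.190378
B₀ = V₀ − E₀ = 526.8298 − 363.190378 = 163.639422

E0=363.1904 B0=163.6394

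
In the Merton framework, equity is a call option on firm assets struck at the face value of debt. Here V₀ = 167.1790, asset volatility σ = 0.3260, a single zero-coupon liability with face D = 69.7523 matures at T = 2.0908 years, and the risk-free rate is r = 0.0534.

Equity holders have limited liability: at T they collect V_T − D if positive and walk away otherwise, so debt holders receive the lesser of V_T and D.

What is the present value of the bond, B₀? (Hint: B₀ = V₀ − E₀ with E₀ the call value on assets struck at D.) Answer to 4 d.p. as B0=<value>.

d₁ = [ln(V₀/D) + (r + σ²/2)T] / (σ√T)
   = [ln(167.1790/69.7523) + (0.0534 + 0.5·0.3260²)·2.0908] / (0.3260·√2.0908)
   = [0.874115 + 0.222750] / 0.471383 = 2.326907
d₂ = d₁ − σ√T = 2.326907 − 0.471383 = 1.855524
N(d₁) = 0.990015,  N(d₂) = 0.968239,  e^(−rT) = 0.894358
E₀ = V₀·N(d₁) − D·e^(−rT)·N(d₂)
   = 167.1790·0.990015 − 69.7523·0.894358·0.968239 = 105.107492
B₀ = V₀ − E₀ = 167.1790 − 105.107492 = 62.071508

B0=62.0715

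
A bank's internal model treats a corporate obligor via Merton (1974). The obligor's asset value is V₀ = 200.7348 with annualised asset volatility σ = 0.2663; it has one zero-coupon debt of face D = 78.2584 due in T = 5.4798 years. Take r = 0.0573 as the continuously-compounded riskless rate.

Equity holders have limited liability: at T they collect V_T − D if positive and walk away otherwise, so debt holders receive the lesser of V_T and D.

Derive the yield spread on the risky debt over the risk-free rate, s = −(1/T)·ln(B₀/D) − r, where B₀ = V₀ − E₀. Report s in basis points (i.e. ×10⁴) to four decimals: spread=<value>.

d₁ = [ln(V₀/D) + (r + σ²/2)T] / (σ√T)
   = [ln(200.7348/78.2584) + (0.0573 + 0.5·0.2663²)·5.4798] / (0.2663·√5.4798)
   = [0.941968 + 0.508294] / 0.623381 = 2.326447
d₂ = d₁ − σ√T = 2.326447 − 0.623381 = 1.703066
N(d₁) = 0.990003,  N(d₂) = 0.955722,  e^(−rT) = 0.730524
E₀ = V₀·N(d₁) − D·e^(−rT)·N(d₂)
   = 200.7348·0.990003 − 78.2584·0.730524·0.955722 = 144.089656
B₀ = V₀ − E₀ = 200.7348 − 144.089656 = 56.645144
spread = −(1/T)·ln(B₀/D) − r = −(1/5.4798)·ln(56.645144/78.2584) − 0.0573 = 0.00168206
in basis points: 0.00168206 × 10⁴ = 16.8206 bp

spread=16.8206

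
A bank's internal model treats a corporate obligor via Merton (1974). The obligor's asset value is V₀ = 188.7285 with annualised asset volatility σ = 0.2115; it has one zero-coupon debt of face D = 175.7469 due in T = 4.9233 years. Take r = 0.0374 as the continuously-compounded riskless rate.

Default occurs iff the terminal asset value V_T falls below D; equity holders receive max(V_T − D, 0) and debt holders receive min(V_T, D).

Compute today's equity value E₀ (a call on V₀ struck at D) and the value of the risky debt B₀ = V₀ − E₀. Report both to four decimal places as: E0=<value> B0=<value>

E0=56.7138 B0=132.0147

d₁ = [ln(V₀/D) + (r + σ²/2)T] / (σ√T)
   = [ln(188.7285/175.7469) + (0.0374 + 0.5·0.2115²)·4.9233] / (0.2115·√4.9233)
   = [0.071265 + 0.294247] / 0.469287 = 0.778865
d₂ = d₁ − σ√T = 0.778865 − 0.469287 = 0.309578
N(d₁) = 0.781970,  N(d₂) = 0.621559,  e^(−rT) = 0.831826
E₀ = V₀·N(d₁) − D·e^(−rT)·N(d₂)
   = 188.7285·0.781970 − 175.7469·0.831826·0.621559 = 56.713803
B₀ = V₀ − E₀ = 188.7285 − 56.713803 = 132.014697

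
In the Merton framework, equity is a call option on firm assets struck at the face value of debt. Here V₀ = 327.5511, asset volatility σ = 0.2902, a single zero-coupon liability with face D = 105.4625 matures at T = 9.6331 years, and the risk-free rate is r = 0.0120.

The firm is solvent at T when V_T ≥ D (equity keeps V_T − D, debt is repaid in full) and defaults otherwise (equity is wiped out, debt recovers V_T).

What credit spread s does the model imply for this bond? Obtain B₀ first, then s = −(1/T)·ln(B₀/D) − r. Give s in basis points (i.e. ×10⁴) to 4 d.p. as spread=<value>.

d₁ = [ln(V₀/D) + (r + σ²/2)T] / (σ√T)
   = [ln(327.5511/105.4625) + (0.0120 + 0.5·0.2902²)·9.6331] / (0.2902·√9.6331)
   = [1.133289 + 0.521228] / 0.900701 = 1.836922
d₂ = d₁ − σ√T = 1.836922 − 0.900701 = 0.936221
N(d₁) = 0.966889,  N(d₂) = 0.825420,  e^(−rT) = 0.890834
E₀ = V₀·N(d₁) − D·e^(−rT)·N(d₂)
   = 327.5511·0.966889 − 105.4625·0.890834·0.825420 = 239.157753
B₀ = V₀ − E₀ = 327.5511 − 239.157753 = 88.393347
spread = −(1/T)·ln(B₀/D) − r = −(1/9.6331)·ln(88.393347/105.4625) − 0.0120 = 0.00632834
in basis points: 0.00632834 × 10⁴ = 63.2834 bp

spread=63.2834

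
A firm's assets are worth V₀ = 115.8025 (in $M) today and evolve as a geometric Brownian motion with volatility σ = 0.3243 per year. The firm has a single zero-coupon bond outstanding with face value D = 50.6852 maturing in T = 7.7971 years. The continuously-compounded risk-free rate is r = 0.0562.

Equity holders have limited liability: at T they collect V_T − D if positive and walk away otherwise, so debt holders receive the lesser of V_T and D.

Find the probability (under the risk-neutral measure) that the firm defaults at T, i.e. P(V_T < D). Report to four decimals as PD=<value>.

PD=0.1727

d₁ = [ln(V₀/D) + (r + σ²/2)T] / (σ√T)
   = [ln(115.8025/50.6852) + (0.0562 + 0.5·0.3243²)·7.7971] / (0.3243·√7.7971)
   = [0.826252 + 0.848209] / 0.905552 = 1.849106
d₂ = d₁ − σ√T = 1.849106 − 0.905552 = 0.943553
risk-neutral PD = N(−d₂) = N(-0.943553) = 0.172699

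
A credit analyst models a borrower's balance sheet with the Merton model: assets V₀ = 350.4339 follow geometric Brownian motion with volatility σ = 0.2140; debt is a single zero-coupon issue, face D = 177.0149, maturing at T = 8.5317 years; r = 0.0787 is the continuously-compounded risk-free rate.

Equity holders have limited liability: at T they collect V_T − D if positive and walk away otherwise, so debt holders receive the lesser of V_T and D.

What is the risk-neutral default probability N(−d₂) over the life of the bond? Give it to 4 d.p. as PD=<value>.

PD=0.0319

d₁ = [ln(V₀/D) + (r + σ²/2)T] / (σ√T)
   = [ln(350.4339/177.0149) + (0.0787 + 0.5·0.2140²)·8.5317] / (0.2140·√8.5317)
   = [0.682938 + 0.866804] / 0.625074 = 2.479293
d₂ = d₁ − σ√T = 2.479293 − 0.625074 = 1.854219
risk-neutral PD = N(−d₂) = N(-1.854219) = 0.031854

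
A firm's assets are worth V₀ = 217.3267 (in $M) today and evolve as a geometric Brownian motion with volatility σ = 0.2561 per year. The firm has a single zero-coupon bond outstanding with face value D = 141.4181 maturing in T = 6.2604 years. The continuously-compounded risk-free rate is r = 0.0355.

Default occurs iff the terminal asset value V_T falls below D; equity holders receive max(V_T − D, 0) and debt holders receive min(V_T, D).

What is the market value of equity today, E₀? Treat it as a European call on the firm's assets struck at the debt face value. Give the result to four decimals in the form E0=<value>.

E0=111.9312

d₁ = [ln(V₀/D) + (r + σ²/2)T] / (σ√T)
   = [ln(217.3267/141.4181) + (0.0355 + 0.5·0.2561²)·6.2604] / (0.2561·√6.2604)
   = [0.429681 + 0.427545] / 0.640782 = 1.337780
d₂ = d₁ − σ√T = 1.337780 − 0.640782 = 0.696998
N(d₁) = 0.909516,  N(d₂) = 0.757098,  e^(−rT) = 0.800720
E₀ = V₀·N(d₁) − D·e^(−rT)·N(d₂)
   = 217.3267·0.909516 − 141.4181·0.800720·0.757098 = 111.931156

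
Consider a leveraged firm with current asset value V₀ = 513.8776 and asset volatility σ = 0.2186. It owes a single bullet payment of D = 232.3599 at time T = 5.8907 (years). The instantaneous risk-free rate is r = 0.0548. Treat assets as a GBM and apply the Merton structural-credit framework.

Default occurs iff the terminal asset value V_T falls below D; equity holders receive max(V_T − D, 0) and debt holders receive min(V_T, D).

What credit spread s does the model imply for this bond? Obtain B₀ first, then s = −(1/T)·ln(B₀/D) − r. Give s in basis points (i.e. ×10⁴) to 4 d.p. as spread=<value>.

d₁ = [ln(V₀/D) + (r + σ²/2)T] / (σ√T)
   = [ln(513.8776/232.3599) + (0.0548 + 0.5·0.2186²)·5.8907] / (0.2186·√5.8907)
   = [0.793698 + 0.463557] / 0.530559 = 2.369679
d₂ = d₁ − σ√T = 2.369679 − 0.530559 = 1.839120
N(d₁) = 0.991098,  N(d₂) = 0.967051,  e^(−rT) = 0.724111
E₀ = V₀·N(d₁) − D·e^(−rT)·N(d₂)
   = 513.8776·0.991098 − 232.3599·0.724111·0.967051 = 346.592558
B₀ = V₀ − E₀ = 513.8776 − 346.592558 = 167.285042
spread = −(1/T)·ln(B₀/D) − r = −(1/5.8907)·ln(167.285042/232.3599) − 0.0548 = 0.00098085
in basis points: 0.00098085 × 10⁴ = 9.8085 bp

spread=9.8085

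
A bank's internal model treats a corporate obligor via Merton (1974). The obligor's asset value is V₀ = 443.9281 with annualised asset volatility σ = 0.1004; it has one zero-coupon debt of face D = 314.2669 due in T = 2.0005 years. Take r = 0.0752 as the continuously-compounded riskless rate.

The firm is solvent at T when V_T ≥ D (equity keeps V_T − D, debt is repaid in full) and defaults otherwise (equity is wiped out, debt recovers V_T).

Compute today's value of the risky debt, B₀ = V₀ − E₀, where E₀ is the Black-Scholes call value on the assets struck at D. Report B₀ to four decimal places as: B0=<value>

B0=270.3707

d₁ = [ln(V₀/D) + (r + σ²/2)T] / (σ√T)
   = [ln(443.9281/314.2669) + (0.0752 + 0.5·0.1004²)·2.0005] / (0.1004·√2.0005)
   = [0.345420 + 0.160520] / 0.142005 = 3.562839
d₂ = d₁ − σ√T = 3.562839 − 0.142005 = 3.420835
N(d₁) = 0.999817,  N(d₂) = 0.999688,  e^(−rT) = 0.860331
E₀ = V₀·N(d₁) − D·e^(−rT)·N(d₂)
   = 443.9281·0.999817 − 314.2669·0.860331·0.999688 = 173.557379
B₀ = V₀ − E₀ = 443.9281 − 173.557379 = 270.370721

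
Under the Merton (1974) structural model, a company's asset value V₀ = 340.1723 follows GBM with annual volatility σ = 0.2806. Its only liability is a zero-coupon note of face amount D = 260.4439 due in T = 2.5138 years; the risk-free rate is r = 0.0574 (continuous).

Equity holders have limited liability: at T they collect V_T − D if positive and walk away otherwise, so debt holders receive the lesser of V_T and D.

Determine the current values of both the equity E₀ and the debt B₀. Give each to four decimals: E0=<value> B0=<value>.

d₁ = [ln(V₀/D) + (r + σ²/2)T] / (σ√T)
   = [ln(340.1723/260.4439) + (0.0574 + 0.5·0.2806²)·2.5138] / (0.2806·√2.5138)
   = [0.267065 + 0.243256] / 0.444890 = 1.147070
d₂ = d₁ − σ√T = 1.147070 − 0.444890 = 0.702180
N(d₁) = 0.874324,  N(d₂) = 0.758717,  e^(−rT) = 0.865635
E₀ = V₀·N(d₁) − D·e^(−rT)·N(d₂)
   = 340.1723·0.874324 − 260.4439·0.865635·0.758717 = 126.368592
B₀ = V₀ − E₀ = 340.1723 − 126.368592 = 213.803708

E0=126.3686 B0=213.8037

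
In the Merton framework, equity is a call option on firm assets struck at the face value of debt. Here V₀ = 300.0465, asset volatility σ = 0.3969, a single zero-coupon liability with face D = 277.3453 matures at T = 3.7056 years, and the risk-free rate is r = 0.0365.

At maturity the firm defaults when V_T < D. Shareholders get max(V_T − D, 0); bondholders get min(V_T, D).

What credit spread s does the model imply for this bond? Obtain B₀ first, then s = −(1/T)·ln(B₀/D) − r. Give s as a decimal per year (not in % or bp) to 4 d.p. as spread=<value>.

spread=0.0692

d₁ = [ln(V₀/D) + (r + σ²/2)T] / (σ√T)
   = [ln(300.0465/277.3453) + (0.0365 + 0.5·0.3969²)·3.7056] / (0.3969·√3.7056)
   = [0.078674 + 0.427125] / 0.764030 = 0.662015
d₂ = d₁ − σ√T = 0.662015 − 0.764030 = -0.102015
N(d₁) = 0.746019,  N(d₂) = 0.459372,  e^(−rT) = 0.873494
E₀ = V₀·N(d₁) − D·e^(−rT)·N(d₂)
   = 300.0465·0.746019 − 277.3453·0.873494·0.459372 = 112.553180
B₀ = V₀ − E₀ = 300.0465 − 112.553180 = 187.493320
spread = −(1/T)·ln(B₀/D) − r = −(1/3.7056)·ln(187.493320/277.3453) − 0.0365 = 0.06915633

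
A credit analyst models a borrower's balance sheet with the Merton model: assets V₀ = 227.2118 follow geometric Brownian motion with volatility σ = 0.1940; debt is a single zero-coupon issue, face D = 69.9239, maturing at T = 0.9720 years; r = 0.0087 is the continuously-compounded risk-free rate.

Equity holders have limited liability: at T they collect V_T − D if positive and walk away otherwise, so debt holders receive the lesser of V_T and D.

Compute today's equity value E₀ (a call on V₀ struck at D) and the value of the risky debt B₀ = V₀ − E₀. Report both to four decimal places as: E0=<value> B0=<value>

E0=157.8767 B0=69.3351

d₁ = [ln(V₀/D) + (r + σ²/2)T] / (σ√T)
   = [ln(227.2118/69.9239) + (0.0087 + 0.5·0.1940²)·0.9720] / (0.1940·√0.9720)
   = [1.178475 + 0.026747] / 0.191265 = 6.301333
d₂ = d₁ − σ√T = 6.301333 − 0.191265 = 6.110068
N(d₁) = 1.000000,  N(d₂) = 1.000000,  e^(−rT) = 0.991579
E₀ = V₀·N(d₁) − D·e^(−rT)·N(d₂)
   = 227.2118·1.000000 − 69.9239·0.991579·1.000000 = 157.876711
B₀ = V₀ − E₀ = 227.2118 − 157.876711 = 69.335089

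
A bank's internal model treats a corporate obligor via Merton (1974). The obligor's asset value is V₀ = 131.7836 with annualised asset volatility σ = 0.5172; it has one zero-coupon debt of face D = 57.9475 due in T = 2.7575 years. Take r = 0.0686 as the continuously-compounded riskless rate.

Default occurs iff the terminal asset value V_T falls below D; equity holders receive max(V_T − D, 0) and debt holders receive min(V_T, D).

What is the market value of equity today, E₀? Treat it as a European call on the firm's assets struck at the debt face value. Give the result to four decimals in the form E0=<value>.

E0=87.5993

d₁ = [ln(V₀/D) + (r + σ²/2)T] / (σ√T)
   = [ln(131.7836/57.9475) + (0.0686 + 0.5·0.5172²)·2.7575] / (0.5172·√2.7575)
   = [0.821624 + 0.557974] / 0.858848 = 1.606336
d₂ = d₁ − σ√T = 1.606336 − 0.858848 = 0.747488
N(d₁) = 0.945900,  N(d₂) = 0.772615,  e^(−rT) = 0.827650
E₀ = V₀·N(d₁) − D·e^(−rT)·N(d₂)
   = 131.7836·0.945900 − 57.9475·0.827650·0.772615 = 87.599254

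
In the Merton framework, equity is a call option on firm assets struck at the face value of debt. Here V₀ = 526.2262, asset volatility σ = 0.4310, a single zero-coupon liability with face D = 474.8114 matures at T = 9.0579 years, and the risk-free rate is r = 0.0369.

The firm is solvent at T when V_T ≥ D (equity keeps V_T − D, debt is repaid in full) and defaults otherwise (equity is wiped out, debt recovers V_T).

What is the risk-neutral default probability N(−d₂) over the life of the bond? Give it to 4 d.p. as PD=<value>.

PD=0.6223

d₁ = [ln(V₀/D) + (r + σ²/2)T] / (σ√T)
   = [ln(526.2262/474.8114) + (0.0369 + 0.5·0.4310²)·9.0579] / (0.4310·√9.0579)
   = [0.102813 + 1.175539] / 1.297152 = 0.985507
d₂ = d₁ − σ√T = 0.985507 − 1.297152 = -0.311646
risk-neutral PD = N(−d₂) = N(0.311646) = 0.622345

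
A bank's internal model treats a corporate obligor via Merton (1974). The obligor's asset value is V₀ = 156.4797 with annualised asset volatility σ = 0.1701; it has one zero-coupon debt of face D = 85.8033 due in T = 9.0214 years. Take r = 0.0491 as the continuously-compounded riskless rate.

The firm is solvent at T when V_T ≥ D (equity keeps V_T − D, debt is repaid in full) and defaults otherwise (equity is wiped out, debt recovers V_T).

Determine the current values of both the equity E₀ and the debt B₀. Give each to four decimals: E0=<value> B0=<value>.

E0=101.7316 B0=54.7481

d₁ = [ln(V₀/D) + (r + σ²/2)T] / (σ√T)
   = [ln(156.4797/85.8033) + (0.0491 + 0.5·0.1701²)·9.0214] / (0.1701·√9.0214)
   = [0.600869 + 0.573463] / 0.510906 = 2.298527
d₂ = d₁ − σ√T = 2.298527 − 0.510906 = 1.787621
N(d₁) = 0.989234,  N(d₂) = 0.963081,  e^(−rT) = 0.642139
E₀ = V₀·N(d₁) − D·e^(−rT)·N(d₂)
   = 156.4797·0.989234 − 85.8033·0.642139·0.963081 = 101.731551
B₀ = V₀ − E₀ = 156.4797 − 101.731551 = 54.748149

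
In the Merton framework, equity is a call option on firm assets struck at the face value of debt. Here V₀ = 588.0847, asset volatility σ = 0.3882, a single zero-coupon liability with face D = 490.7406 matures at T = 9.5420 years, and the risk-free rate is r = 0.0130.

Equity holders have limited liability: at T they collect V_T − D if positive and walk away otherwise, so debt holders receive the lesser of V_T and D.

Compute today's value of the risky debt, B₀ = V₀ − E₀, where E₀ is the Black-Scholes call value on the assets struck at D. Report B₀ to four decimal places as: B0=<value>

B0=273.8088

d₁ = [ln(V₀/D) + (r + σ²/2)T] / (σ√T)
   = [ln(588.0847/490.7406) + (0.0130 + 0.5·0.3882²)·9.5420] / (0.3882·√9.5420)
   = [0.180955 + 0.843032] / 1.199155 = 0.853924
d₂ = d₁ − σ√T = 0.853924 − 1.199155 = -0.345230
N(d₁) = 0.803427,  N(d₂) = 0.364961,  e^(−rT) = 0.883339
E₀ = V₀·N(d₁) − D·e^(−rT)·N(d₂)
   = 588.0847·0.803427 − 490.7406·0.883339·0.364961 = 314.275948
B₀ = V₀ − E₀ = 588.0847 − 314.275948 = 273.808752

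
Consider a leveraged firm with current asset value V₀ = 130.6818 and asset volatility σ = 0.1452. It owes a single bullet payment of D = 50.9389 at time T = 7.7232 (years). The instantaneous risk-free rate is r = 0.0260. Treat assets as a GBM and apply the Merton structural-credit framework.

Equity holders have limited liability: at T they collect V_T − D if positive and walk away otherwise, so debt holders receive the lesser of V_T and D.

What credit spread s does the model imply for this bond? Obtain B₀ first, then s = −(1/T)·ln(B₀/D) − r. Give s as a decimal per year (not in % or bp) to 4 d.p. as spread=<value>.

spread=0.0001

d₁ = [ln(V₀/D) + (r + σ²/2)T] / (σ√T)
   = [ln(130.6818/50.9389) + (0.0260 + 0.5·0.1452²)·7.7232] / (0.1452·√7.7232)
   = [0.942138 + 0.282217] / 0.403520 = 3.034188
d₂ = d₁ − σ√T = 3.034188 − 0.403520 = 2.630667
N(d₁) = 0.998794,  N(d₂) = 0.995739,  e^(−rT) = 0.818073
E₀ = V₀·N(d₁) − D·e^(−rT)·N(d₂)
   = 130.6818·0.998794 − 50.9389·0.818073·0.995739 = 89.030006
B₀ = V₀ − E₀ = 130.6818 − 89.030006 = 41.651794
spread = −(1/T)·ln(B₀/D) − r = −(1/7.7232)·ln(41.651794/50.9389) − 0.0260 = 0.00006205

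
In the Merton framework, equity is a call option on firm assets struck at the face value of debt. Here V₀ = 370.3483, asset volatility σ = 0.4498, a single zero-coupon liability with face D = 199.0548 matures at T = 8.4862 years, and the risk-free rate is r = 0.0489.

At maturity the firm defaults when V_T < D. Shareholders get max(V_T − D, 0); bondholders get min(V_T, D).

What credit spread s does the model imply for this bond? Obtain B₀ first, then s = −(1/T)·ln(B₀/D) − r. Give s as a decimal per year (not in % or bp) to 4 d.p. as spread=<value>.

d₁ = [ln(V₀/D) + (r + σ²/2)T] / (σ√T)
   = [ln(370.3483/199.0548) + (0.0489 + 0.5·0.4498²)·8.4862] / (0.4498·√8.4862)
   = [0.620864 + 1.273439] / 1.310316 = 1.445684
d₂ = d₁ − σ√T = 1.445684 − 1.310316 = 0.135368
N(d₁) = 0.925867,  N(d₂) = 0.553840,  e^(−rT) = 0.660357
E₀ = V₀·N(d₁) − D·e^(−rT)·N(d₂)
   = 370.3483·0.925867 − 199.0548·0.660357·0.553840 = 270.092665
B₀ = V₀ − E₀ = 370.3483 − 270.092665 = 100.255635
spread = −(1/T)·ln(B₀/D) − r = −(1/8.4862)·ln(100.255635/199.0548) − 0.0489 = 0.03192026

spread=0.0319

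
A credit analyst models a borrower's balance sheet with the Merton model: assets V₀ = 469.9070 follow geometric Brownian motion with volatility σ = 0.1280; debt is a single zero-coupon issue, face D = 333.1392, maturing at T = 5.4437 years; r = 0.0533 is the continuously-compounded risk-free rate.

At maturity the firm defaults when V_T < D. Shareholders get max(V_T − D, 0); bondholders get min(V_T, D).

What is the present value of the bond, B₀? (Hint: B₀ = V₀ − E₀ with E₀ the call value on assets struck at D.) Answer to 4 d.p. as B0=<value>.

B0=248.6245

d₁ = [ln(V₀/D) + (r + σ²/2)T] / (σ√T)
   = [ln(469.9070/333.1392) + (0.0533 + 0.5·0.1280²)·5.4437] / (0.1280·√5.4437)
   = [0.343974 + 0.334744] / 0.298646 = 2.272650
d₂ = d₁ − σ√T = 2.272650 − 0.298646 = 1.974004
N(d₁) = 0.988476,  N(d₂) = 0.975809,  e^(−rT) = 0.748152
E₀ = V₀·N(d₁) − D·e^(−rT)·N(d₂)
   = 469.9070·0.988476 − 333.1392·0.748152·0.975809 = 221.282475
B₀ = V₀ − E₀ = 469.9070 − 221.282475 = 248.624525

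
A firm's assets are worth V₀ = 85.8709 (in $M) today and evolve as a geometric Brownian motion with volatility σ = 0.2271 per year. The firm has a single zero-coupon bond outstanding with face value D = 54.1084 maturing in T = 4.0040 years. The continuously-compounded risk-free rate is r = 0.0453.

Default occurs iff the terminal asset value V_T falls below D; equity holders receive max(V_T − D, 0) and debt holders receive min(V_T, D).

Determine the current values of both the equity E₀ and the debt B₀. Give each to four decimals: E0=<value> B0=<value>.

d₁ = [ln(V₀/D) + (r + σ²/2)T] / (σ√T)
   = [ln(85.8709/54.1084) + (0.0453 + 0.5·0.2271²)·4.0040] / (0.2271·√4.0040)
   = [0.461856 + 0.284633] / 0.454427 = 1.642703
d₂ = d₁ − σ√T = 1.642703 − 0.454427 = 1.188276
N(d₁) = 0.949778,  N(d₂) = 0.882638,  e^(−rT) = 0.834117
E₀ = V₀·N(d₁) − D·e^(−rT)·N(d₂)
   = 85.8709·0.949778 − 54.1084·0.834117·0.882638 = 41.722407
B₀ = V₀ − E₀ = 85.8709 − 41.722407 = 44.148493

E0=41.7224 B0=44.1485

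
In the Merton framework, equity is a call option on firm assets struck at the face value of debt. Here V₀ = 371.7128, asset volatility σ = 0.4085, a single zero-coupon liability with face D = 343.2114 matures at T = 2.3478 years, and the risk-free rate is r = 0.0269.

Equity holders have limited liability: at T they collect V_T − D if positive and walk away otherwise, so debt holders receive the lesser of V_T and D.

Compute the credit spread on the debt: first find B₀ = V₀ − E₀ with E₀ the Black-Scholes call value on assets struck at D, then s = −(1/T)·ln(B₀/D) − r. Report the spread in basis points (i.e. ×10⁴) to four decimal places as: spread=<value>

spread=920.5871

d₁ = [ln(V₀/D) + (r + σ²/2)T] / (σ√T)
   = [ln(371.7128/343.2114) + (0.0269 + 0.5·0.4085²)·2.3478] / (0.4085·√2.3478)
   = [0.079775 + 0.259047] / 0.625925 = 0.541314
d₂ = d₁ − σ√T = 0.541314 − 0.625925 = -0.084612
N(d₁) = 0.705854,  N(d₂) = 0.466285,  e^(−rT) = 0.938797
E₀ = V₀·N(d₁) − D·e^(−rT)·N(d₂)
   = 371.7128·0.705854 − 343.2114·0.938797·0.466285 = 112.135298
B₀ = V₀ − E₀ = 371.7128 − 112.135298 = 259.577502
spread = −(1/T)·ln(B₀/D) − r = −(1/2.3478)·ln(259.577502/343.2114) − 0.0269 = 0.09205871
in basis points: 0.09205871 × 10⁴ = 920.5871 bp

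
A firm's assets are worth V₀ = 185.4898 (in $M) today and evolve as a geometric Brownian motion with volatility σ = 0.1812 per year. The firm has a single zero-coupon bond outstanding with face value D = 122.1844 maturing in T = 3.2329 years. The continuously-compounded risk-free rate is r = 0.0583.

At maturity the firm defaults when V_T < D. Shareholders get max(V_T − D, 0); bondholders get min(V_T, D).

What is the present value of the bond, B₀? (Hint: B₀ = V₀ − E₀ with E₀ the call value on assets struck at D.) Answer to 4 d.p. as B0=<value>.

B0=100.6537

d₁ = [ln(V₀/D) + (r + σ²/2)T] / (σ√T)
   = [ln(185.4898/122.1844) + (0.0583 + 0.5·0.1812²)·3.2329] / (0.1812·√3.2329)
   = [0.417469 + 0.241552] / 0.325802 = 2.022760
d₂ = d₁ − σ√T = 2.022760 − 0.325802 = 1.696958
N(d₁) = 0.978451,  N(d₂) = 0.955148,  e^(−rT) = 0.828219
E₀ = V₀·N(d₁) − D·e^(−rT)·N(d₂)
   = 185.4898·0.978451 − 122.1844·0.828219·0.955148 = 84.836140
B₀ = V₀ − E₀ = 185.4898 − 84.836140 = 100.653660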